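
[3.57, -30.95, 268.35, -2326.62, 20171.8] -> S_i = 3.57*(-8.67)^i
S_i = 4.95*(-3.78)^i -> [4.95, -18.71, 70.73, -267.35, 1010.58]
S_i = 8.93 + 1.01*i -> [8.93, 9.94, 10.95, 11.96, 12.97]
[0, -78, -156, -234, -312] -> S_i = 0 + -78*i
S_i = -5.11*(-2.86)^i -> [-5.11, 14.61, -41.8, 119.54, -341.89]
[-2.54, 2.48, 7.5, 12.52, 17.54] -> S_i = -2.54 + 5.02*i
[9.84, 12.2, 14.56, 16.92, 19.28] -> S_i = 9.84 + 2.36*i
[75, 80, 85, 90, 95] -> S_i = 75 + 5*i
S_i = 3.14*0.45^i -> [3.14, 1.41, 0.64, 0.29, 0.13]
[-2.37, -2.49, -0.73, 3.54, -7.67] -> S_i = Random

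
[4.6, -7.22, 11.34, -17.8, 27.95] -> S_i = 4.60*(-1.57)^i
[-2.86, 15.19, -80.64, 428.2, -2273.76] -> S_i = -2.86*(-5.31)^i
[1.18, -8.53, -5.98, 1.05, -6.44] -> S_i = Random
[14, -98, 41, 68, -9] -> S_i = Random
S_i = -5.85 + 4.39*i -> [-5.85, -1.46, 2.93, 7.32, 11.71]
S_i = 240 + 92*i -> [240, 332, 424, 516, 608]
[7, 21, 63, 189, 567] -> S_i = 7*3^i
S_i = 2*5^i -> [2, 10, 50, 250, 1250]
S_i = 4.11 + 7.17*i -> [4.11, 11.28, 18.45, 25.62, 32.79]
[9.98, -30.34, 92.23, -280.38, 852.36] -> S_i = 9.98*(-3.04)^i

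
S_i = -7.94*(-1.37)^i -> [-7.94, 10.88, -14.9, 20.42, -27.97]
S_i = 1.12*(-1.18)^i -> [1.12, -1.32, 1.56, -1.84, 2.17]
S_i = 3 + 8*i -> [3, 11, 19, 27, 35]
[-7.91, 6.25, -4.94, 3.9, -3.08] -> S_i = -7.91*(-0.79)^i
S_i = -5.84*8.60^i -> [-5.84, -50.22, -431.93, -3714.57, -31945.28]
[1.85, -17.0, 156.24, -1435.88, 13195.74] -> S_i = 1.85*(-9.19)^i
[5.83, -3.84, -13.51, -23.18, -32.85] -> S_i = 5.83 + -9.67*i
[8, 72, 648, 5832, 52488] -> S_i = 8*9^i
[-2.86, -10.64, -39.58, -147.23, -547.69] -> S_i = -2.86*3.72^i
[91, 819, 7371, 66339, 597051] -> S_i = 91*9^i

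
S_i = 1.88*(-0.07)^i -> [1.88, -0.13, 0.01, -0.0, 0.0]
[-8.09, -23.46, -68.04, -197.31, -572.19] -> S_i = -8.09*2.90^i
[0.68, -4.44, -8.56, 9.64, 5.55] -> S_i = Random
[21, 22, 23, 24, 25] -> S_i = 21 + 1*i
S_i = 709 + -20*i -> [709, 689, 669, 649, 629]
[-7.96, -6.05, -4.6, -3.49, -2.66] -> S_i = -7.96*0.76^i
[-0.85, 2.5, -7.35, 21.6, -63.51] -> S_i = -0.85*(-2.94)^i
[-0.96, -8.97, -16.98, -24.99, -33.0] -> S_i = -0.96 + -8.01*i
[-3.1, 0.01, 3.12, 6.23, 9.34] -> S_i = -3.10 + 3.11*i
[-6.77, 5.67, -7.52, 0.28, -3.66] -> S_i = Random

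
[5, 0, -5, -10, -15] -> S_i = 5 + -5*i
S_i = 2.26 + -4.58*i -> [2.26, -2.32, -6.9, -11.48, -16.06]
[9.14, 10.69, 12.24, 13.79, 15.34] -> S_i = 9.14 + 1.55*i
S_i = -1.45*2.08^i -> [-1.45, -3.02, -6.27, -13.05, -27.14]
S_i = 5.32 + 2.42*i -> [5.32, 7.74, 10.16, 12.58, 15.0]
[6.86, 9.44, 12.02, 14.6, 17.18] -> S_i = 6.86 + 2.58*i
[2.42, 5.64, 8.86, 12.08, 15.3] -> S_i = 2.42 + 3.22*i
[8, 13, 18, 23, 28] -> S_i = 8 + 5*i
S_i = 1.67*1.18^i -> [1.67, 1.97, 2.33, 2.74, 3.24]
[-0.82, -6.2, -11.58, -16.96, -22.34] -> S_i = -0.82 + -5.38*i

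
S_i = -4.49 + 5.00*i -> [-4.49, 0.51, 5.51, 10.51, 15.51]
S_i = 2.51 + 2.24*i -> [2.51, 4.75, 6.99, 9.23, 11.47]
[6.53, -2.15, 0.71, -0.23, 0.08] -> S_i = 6.53*(-0.33)^i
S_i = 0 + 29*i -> [0, 29, 58, 87, 116]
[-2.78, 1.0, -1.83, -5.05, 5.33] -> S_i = Random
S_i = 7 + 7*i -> [7, 14, 21, 28, 35]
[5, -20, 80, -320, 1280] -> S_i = 5*-4^i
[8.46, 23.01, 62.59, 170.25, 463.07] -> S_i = 8.46*2.72^i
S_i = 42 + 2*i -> [42, 44, 46, 48, 50]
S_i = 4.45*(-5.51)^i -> [4.45, -24.52, 135.1, -744.41, 4101.72]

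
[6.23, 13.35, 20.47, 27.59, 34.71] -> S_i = 6.23 + 7.12*i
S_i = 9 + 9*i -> [9, 18, 27, 36, 45]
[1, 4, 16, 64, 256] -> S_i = 1*4^i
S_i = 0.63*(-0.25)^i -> [0.63, -0.16, 0.04, -0.01, 0.0]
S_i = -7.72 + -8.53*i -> [-7.72, -16.25, -24.78, -33.31, -41.84]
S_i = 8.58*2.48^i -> [8.58, 21.28, 52.77, 130.87, 324.56]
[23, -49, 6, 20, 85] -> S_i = Random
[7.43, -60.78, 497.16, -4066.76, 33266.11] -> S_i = 7.43*(-8.18)^i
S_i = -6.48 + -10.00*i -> [-6.48, -16.48, -26.48, -36.48, -46.48]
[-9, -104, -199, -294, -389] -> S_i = -9 + -95*i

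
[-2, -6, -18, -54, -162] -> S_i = -2*3^i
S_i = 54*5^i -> [54, 270, 1350, 6750, 33750]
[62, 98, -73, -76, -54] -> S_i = Random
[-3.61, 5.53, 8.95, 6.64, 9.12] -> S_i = Random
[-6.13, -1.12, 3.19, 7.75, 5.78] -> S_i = Random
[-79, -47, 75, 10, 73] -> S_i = Random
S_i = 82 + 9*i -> [82, 91, 100, 109, 118]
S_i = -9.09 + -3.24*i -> [-9.09, -12.33, -15.57, -18.81, -22.05]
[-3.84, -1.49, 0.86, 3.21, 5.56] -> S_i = -3.84 + 2.35*i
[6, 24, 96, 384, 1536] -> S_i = 6*4^i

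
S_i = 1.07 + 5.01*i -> [1.07, 6.08, 11.09, 16.1, 21.11]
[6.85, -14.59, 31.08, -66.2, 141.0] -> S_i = 6.85*(-2.13)^i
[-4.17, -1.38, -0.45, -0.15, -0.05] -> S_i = -4.17*0.33^i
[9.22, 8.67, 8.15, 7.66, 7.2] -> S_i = 9.22*0.94^i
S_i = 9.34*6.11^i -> [9.34, 57.07, 348.68, 2130.45, 13017.02]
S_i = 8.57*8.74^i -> [8.57, 74.9, 654.64, 5721.57, 50006.51]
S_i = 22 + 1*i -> [22, 23, 24, 25, 26]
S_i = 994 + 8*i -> [994, 1002, 1010, 1018, 1026]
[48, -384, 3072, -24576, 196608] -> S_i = 48*-8^i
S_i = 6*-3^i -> [6, -18, 54, -162, 486]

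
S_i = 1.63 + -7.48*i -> [1.63, -5.85, -13.33, -20.81, -28.29]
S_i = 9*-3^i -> [9, -27, 81, -243, 729]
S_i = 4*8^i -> [4, 32, 256, 2048, 16384]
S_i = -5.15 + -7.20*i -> [-5.15, -12.35, -19.55, -26.75, -33.95]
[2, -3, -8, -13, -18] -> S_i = 2 + -5*i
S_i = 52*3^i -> [52, 156, 468, 1404, 4212]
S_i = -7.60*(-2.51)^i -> [-7.6, 19.08, -47.88, 120.18, -301.65]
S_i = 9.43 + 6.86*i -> [9.43, 16.29, 23.15, 30.01, 36.87]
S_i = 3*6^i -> [3, 18, 108, 648, 3888]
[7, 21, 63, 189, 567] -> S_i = 7*3^i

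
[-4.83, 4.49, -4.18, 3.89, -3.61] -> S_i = -4.83*(-0.93)^i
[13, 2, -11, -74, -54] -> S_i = Random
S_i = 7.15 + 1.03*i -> [7.15, 8.18, 9.21, 10.24, 11.27]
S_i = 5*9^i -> [5, 45, 405, 3645, 32805]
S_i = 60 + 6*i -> [60, 66, 72, 78, 84]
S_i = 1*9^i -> [1, 9, 81, 729, 6561]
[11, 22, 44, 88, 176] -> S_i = 11*2^i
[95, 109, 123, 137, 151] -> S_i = 95 + 14*i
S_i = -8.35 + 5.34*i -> [-8.35, -3.01, 2.33, 7.67, 13.01]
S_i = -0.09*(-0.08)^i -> [-0.09, 0.01, -0.0, 0.0, -0.0]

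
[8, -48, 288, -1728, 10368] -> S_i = 8*-6^i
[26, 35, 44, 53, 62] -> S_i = 26 + 9*i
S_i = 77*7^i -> [77, 539, 3773, 26411, 184877]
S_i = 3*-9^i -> [3, -27, 243, -2187, 19683]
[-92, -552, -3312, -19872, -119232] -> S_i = -92*6^i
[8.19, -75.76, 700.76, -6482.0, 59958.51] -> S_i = 8.19*(-9.25)^i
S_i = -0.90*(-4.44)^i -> [-0.9, 4.0, -17.74, 78.78, -349.76]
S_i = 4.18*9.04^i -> [4.18, 37.79, 341.6, 3088.03, 27915.8]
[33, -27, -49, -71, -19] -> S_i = Random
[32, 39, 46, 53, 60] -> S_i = 32 + 7*i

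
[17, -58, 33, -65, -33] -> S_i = Random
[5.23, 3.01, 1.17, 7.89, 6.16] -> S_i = Random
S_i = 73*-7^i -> [73, -511, 3577, -25039, 175273]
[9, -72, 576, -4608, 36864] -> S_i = 9*-8^i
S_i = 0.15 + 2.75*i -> [0.15, 2.9, 5.65, 8.4, 11.15]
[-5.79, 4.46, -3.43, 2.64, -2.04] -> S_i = -5.79*(-0.77)^i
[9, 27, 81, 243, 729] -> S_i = 9*3^i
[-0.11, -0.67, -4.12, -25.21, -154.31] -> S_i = -0.11*6.12^i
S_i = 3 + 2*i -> [3, 5, 7, 9, 11]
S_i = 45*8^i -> [45, 360, 2880, 23040, 184320]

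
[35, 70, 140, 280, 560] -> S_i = 35*2^i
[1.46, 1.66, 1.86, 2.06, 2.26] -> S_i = 1.46 + 0.20*i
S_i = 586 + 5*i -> [586, 591, 596, 601, 606]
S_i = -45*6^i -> [-45, -270, -1620, -9720, -58320]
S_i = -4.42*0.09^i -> [-4.42, -0.4, -0.04, -0.0, -0.0]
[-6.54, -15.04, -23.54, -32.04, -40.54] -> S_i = -6.54 + -8.50*i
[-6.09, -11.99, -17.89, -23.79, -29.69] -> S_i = -6.09 + -5.90*i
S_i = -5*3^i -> [-5, -15, -45, -135, -405]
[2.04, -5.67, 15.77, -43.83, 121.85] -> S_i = 2.04*(-2.78)^i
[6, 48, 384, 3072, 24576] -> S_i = 6*8^i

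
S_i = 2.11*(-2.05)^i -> [2.11, -4.33, 8.87, -18.18, 37.26]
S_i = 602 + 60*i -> [602, 662, 722, 782, 842]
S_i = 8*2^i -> [8, 16, 32, 64, 128]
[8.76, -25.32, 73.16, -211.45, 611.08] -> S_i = 8.76*(-2.89)^i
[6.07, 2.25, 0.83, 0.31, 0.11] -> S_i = 6.07*0.37^i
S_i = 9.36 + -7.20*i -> [9.36, 2.16, -5.04, -12.24, -19.44]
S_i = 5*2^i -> [5, 10, 20, 40, 80]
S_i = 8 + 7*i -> [8, 15, 22, 29, 36]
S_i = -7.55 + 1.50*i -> [-7.55, -6.05, -4.55, -3.05, -1.55]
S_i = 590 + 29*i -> [590, 619, 648, 677, 706]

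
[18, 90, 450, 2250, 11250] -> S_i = 18*5^i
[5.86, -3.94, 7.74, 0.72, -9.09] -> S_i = Random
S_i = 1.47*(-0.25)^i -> [1.47, -0.37, 0.09, -0.02, 0.01]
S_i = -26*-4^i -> [-26, 104, -416, 1664, -6656]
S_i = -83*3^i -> [-83, -249, -747, -2241, -6723]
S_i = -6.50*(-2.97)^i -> [-6.5, 19.3, -57.34, 170.29, -505.75]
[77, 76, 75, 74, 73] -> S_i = 77 + -1*i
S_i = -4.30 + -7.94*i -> [-4.3, -12.24, -20.18, -28.12, -36.06]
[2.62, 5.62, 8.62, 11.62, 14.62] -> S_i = 2.62 + 3.00*i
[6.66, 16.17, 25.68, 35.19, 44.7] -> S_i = 6.66 + 9.51*i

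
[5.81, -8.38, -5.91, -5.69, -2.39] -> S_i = Random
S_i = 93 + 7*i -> [93, 100, 107, 114, 121]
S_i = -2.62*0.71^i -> [-2.62, -1.86, -1.32, -0.94, -0.67]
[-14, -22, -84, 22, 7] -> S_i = Random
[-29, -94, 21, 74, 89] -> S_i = Random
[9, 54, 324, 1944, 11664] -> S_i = 9*6^i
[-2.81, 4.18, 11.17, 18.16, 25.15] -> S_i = -2.81 + 6.99*i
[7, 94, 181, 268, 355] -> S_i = 7 + 87*i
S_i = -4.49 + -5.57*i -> [-4.49, -10.06, -15.63, -21.2, -26.77]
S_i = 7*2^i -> [7, 14, 28, 56, 112]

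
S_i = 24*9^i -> [24, 216, 1944, 17496, 157464]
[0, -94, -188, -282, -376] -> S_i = 0 + -94*i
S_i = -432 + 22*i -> [-432, -410, -388, -366, -344]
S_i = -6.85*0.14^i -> [-6.85, -0.96, -0.13, -0.02, -0.0]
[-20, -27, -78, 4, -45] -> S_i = Random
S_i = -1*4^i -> [-1, -4, -16, -64, -256]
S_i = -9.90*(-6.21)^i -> [-9.9, 61.48, -381.78, 2370.88, -14723.18]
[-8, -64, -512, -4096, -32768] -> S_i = -8*8^i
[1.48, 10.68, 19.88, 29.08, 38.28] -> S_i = 1.48 + 9.20*i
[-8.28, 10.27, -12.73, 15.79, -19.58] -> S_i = -8.28*(-1.24)^i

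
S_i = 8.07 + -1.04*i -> [8.07, 7.03, 5.99, 4.95, 3.91]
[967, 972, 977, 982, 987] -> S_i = 967 + 5*i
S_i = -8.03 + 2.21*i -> [-8.03, -5.82, -3.61, -1.4, 0.81]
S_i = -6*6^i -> [-6, -36, -216, -1296, -7776]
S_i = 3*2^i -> [3, 6, 12, 24, 48]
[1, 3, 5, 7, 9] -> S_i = 1 + 2*i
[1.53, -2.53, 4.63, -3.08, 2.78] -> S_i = Random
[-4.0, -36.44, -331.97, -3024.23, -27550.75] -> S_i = -4.00*9.11^i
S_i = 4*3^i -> [4, 12, 36, 108, 324]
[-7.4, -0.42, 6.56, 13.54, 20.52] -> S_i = -7.40 + 6.98*i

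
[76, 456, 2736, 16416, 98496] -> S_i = 76*6^i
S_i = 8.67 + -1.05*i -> [8.67, 7.62, 6.57, 5.52, 4.47]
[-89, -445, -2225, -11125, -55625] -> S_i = -89*5^i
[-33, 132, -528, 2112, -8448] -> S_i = -33*-4^i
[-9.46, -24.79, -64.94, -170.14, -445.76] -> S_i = -9.46*2.62^i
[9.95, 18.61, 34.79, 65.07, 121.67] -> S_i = 9.95*1.87^i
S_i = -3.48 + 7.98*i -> [-3.48, 4.5, 12.48, 20.46, 28.44]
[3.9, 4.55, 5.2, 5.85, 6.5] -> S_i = 3.90 + 0.65*i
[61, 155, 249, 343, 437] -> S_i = 61 + 94*i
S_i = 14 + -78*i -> [14, -64, -142, -220, -298]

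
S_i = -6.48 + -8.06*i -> [-6.48, -14.54, -22.6, -30.66, -38.72]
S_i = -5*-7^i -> [-5, 35, -245, 1715, -12005]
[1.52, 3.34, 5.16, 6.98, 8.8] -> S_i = 1.52 + 1.82*i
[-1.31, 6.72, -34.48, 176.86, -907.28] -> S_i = -1.31*(-5.13)^i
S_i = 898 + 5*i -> [898, 903, 908, 913, 918]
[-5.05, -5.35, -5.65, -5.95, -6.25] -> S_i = -5.05 + -0.30*i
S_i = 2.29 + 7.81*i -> [2.29, 10.1, 17.91, 25.72, 33.53]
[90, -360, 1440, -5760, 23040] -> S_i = 90*-4^i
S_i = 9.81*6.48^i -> [9.81, 63.57, 411.93, 2669.28, 17296.93]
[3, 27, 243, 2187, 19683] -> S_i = 3*9^i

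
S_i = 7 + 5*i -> [7, 12, 17, 22, 27]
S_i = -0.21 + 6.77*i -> [-0.21, 6.56, 13.33, 20.1, 26.87]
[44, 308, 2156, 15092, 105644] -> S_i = 44*7^i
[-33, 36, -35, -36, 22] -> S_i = Random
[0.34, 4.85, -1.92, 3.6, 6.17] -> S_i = Random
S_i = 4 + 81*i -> [4, 85, 166, 247, 328]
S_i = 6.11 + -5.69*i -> [6.11, 0.42, -5.27, -10.96, -16.65]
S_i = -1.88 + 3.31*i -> [-1.88, 1.43, 4.74, 8.05, 11.36]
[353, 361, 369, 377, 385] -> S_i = 353 + 8*i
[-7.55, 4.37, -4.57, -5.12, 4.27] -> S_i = Random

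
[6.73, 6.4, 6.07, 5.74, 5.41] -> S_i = 6.73 + -0.33*i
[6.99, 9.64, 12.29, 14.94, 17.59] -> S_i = 6.99 + 2.65*i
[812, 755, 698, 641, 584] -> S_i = 812 + -57*i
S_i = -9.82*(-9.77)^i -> [-9.82, 95.94, -937.35, 9157.88, -89472.54]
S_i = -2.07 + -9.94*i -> [-2.07, -12.01, -21.95, -31.89, -41.83]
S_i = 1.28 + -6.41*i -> [1.28, -5.13, -11.54, -17.95, -24.36]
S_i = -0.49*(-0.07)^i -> [-0.49, 0.03, -0.0, 0.0, -0.0]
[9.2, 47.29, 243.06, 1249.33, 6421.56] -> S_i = 9.20*5.14^i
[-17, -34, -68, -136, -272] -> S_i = -17*2^i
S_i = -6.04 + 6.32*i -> [-6.04, 0.28, 6.6, 12.92, 19.24]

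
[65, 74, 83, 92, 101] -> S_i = 65 + 9*i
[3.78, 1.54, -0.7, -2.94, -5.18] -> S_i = 3.78 + -2.24*i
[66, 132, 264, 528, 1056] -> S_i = 66*2^i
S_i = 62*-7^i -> [62, -434, 3038, -21266, 148862]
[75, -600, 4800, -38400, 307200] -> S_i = 75*-8^i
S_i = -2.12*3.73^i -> [-2.12, -7.91, -29.5, -110.02, -410.37]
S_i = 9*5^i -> [9, 45, 225, 1125, 5625]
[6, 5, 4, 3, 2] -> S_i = 6 + -1*i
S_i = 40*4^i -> [40, 160, 640, 2560, 10240]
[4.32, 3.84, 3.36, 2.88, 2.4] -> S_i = 4.32 + -0.48*i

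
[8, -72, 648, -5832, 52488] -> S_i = 8*-9^i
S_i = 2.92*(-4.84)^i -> [2.92, -14.13, 68.4, -331.07, 1602.38]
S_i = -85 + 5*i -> [-85, -80, -75, -70, -65]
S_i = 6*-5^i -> [6, -30, 150, -750, 3750]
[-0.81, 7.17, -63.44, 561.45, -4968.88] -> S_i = -0.81*(-8.85)^i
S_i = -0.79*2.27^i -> [-0.79, -1.79, -4.07, -9.24, -20.98]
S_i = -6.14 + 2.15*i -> [-6.14, -3.99, -1.84, 0.31, 2.46]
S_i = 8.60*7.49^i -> [8.6, 64.41, 482.46, 3613.63, 27066.1]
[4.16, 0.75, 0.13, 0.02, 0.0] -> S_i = 4.16*0.18^i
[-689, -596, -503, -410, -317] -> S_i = -689 + 93*i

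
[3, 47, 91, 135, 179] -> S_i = 3 + 44*i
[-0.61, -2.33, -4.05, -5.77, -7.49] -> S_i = -0.61 + -1.72*i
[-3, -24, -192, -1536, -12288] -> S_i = -3*8^i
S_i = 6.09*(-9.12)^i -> [6.09, -55.54, 506.53, -4619.57, 42130.5]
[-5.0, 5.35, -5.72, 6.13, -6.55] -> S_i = -5.00*(-1.07)^i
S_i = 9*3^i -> [9, 27, 81, 243, 729]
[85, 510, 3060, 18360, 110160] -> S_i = 85*6^i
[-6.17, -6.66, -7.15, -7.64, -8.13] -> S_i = -6.17 + -0.49*i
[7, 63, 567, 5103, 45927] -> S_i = 7*9^i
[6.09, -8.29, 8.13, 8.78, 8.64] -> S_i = Random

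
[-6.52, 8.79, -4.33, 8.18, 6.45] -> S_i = Random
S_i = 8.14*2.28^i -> [8.14, 18.56, 42.31, 96.48, 219.97]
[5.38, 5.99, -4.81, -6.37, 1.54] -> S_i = Random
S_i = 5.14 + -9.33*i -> [5.14, -4.19, -13.52, -22.85, -32.18]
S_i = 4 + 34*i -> [4, 38, 72, 106, 140]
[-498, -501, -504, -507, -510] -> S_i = -498 + -3*i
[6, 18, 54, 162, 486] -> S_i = 6*3^i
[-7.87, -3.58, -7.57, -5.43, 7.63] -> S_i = Random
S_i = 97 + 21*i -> [97, 118, 139, 160, 181]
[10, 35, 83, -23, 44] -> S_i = Random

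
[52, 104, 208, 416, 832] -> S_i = 52*2^i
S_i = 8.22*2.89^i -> [8.22, 23.76, 68.65, 198.41, 573.41]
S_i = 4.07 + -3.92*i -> [4.07, 0.15, -3.77, -7.69, -11.61]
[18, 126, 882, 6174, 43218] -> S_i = 18*7^i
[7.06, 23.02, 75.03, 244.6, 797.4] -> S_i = 7.06*3.26^i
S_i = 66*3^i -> [66, 198, 594, 1782, 5346]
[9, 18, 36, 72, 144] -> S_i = 9*2^i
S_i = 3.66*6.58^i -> [3.66, 24.08, 158.46, 1042.7, 6860.96]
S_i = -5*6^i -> [-5, -30, -180, -1080, -6480]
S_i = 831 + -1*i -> [831, 830, 829, 828, 827]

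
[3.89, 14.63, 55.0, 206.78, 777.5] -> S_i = 3.89*3.76^i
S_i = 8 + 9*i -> [8, 17, 26, 35, 44]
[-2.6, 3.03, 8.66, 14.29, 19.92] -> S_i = -2.60 + 5.63*i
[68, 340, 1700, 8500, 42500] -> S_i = 68*5^i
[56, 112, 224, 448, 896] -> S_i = 56*2^i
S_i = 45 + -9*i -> [45, 36, 27, 18, 9]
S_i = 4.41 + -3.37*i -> [4.41, 1.04, -2.33, -5.7, -9.07]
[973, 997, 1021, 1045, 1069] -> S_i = 973 + 24*i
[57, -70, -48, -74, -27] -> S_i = Random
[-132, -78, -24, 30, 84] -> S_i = -132 + 54*i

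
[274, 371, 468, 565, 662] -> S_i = 274 + 97*i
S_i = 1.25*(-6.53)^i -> [1.25, -8.16, 53.3, -348.06, 2272.81]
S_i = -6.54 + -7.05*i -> [-6.54, -13.59, -20.64, -27.69, -34.74]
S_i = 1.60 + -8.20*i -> [1.6, -6.6, -14.8, -23.0, -31.2]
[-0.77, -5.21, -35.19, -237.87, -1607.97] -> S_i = -0.77*6.76^i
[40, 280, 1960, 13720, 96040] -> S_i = 40*7^i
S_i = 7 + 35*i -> [7, 42, 77, 112, 147]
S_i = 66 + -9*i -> [66, 57, 48, 39, 30]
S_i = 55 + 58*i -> [55, 113, 171, 229, 287]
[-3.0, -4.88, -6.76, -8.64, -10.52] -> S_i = -3.00 + -1.88*i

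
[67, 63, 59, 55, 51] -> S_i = 67 + -4*i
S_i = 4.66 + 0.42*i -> [4.66, 5.08, 5.5, 5.92, 6.34]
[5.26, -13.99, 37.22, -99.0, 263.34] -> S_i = 5.26*(-2.66)^i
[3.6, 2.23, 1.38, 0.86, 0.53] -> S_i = 3.60*0.62^i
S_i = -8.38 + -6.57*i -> [-8.38, -14.95, -21.52, -28.09, -34.66]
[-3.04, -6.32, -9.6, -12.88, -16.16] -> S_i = -3.04 + -3.28*i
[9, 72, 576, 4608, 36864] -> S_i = 9*8^i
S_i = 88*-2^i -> [88, -176, 352, -704, 1408]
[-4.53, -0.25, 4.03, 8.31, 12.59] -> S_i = -4.53 + 4.28*i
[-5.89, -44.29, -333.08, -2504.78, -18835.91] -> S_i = -5.89*7.52^i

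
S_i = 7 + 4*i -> [7, 11, 15, 19, 23]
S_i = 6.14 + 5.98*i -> [6.14, 12.12, 18.1, 24.08, 30.06]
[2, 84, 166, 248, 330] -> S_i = 2 + 82*i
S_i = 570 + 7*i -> [570, 577, 584, 591, 598]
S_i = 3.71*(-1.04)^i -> [3.71, -3.86, 4.01, -4.17, 4.34]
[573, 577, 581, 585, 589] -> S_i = 573 + 4*i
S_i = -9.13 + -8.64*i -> [-9.13, -17.77, -26.41, -35.05, -43.69]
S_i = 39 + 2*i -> [39, 41, 43, 45, 47]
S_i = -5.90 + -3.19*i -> [-5.9, -9.09, -12.28, -15.47, -18.66]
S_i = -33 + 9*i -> [-33, -24, -15, -6, 3]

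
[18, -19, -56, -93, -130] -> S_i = 18 + -37*i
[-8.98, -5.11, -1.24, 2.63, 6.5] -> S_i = -8.98 + 3.87*i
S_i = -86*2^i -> [-86, -172, -344, -688, -1376]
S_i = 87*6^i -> [87, 522, 3132, 18792, 112752]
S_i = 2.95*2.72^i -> [2.95, 8.02, 21.83, 59.36, 161.47]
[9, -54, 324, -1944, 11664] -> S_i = 9*-6^i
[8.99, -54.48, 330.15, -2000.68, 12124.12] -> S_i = 8.99*(-6.06)^i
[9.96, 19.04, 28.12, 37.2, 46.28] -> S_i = 9.96 + 9.08*i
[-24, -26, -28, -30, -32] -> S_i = -24 + -2*i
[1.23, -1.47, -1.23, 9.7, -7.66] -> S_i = Random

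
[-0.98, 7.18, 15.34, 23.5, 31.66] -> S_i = -0.98 + 8.16*i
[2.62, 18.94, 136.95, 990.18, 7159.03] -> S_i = 2.62*7.23^i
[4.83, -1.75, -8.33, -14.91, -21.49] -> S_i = 4.83 + -6.58*i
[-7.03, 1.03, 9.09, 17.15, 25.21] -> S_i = -7.03 + 8.06*i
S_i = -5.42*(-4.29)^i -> [-5.42, 23.25, -99.75, 427.93, -1835.81]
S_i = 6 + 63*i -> [6, 69, 132, 195, 258]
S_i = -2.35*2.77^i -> [-2.35, -6.51, -18.03, -49.95, -138.35]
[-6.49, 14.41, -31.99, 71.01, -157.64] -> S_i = -6.49*(-2.22)^i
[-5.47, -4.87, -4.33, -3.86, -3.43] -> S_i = -5.47*0.89^i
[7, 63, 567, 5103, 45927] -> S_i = 7*9^i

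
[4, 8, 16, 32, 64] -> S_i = 4*2^i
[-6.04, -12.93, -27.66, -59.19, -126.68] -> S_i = -6.04*2.14^i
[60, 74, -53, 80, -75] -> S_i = Random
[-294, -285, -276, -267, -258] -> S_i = -294 + 9*i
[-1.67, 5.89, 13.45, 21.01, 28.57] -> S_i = -1.67 + 7.56*i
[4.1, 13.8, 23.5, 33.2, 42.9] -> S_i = 4.10 + 9.70*i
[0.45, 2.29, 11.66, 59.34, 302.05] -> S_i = 0.45*5.09^i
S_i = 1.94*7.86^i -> [1.94, 15.25, 119.85, 942.04, 7404.43]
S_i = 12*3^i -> [12, 36, 108, 324, 972]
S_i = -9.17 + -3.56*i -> [-9.17, -12.73, -16.29, -19.85, -23.41]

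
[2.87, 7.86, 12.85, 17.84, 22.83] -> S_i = 2.87 + 4.99*i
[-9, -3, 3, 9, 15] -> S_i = -9 + 6*i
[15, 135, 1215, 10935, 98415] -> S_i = 15*9^i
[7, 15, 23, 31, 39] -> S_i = 7 + 8*i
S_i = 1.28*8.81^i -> [1.28, 11.28, 99.35, 875.26, 7711.05]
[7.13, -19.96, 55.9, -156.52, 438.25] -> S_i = 7.13*(-2.80)^i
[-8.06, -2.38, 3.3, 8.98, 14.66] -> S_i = -8.06 + 5.68*i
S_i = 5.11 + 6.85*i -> [5.11, 11.96, 18.81, 25.66, 32.51]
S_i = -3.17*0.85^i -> [-3.17, -2.69, -2.29, -1.95, -1.65]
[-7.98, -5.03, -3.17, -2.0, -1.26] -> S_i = -7.98*0.63^i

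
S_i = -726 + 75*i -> [-726, -651, -576, -501, -426]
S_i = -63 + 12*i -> [-63, -51, -39, -27, -15]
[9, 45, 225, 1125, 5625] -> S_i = 9*5^i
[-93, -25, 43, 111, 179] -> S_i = -93 + 68*i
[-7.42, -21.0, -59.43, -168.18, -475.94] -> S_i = -7.42*2.83^i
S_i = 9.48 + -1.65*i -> [9.48, 7.83, 6.18, 4.53, 2.88]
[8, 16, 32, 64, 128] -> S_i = 8*2^i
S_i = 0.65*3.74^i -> [0.65, 2.43, 9.09, 34.0, 127.17]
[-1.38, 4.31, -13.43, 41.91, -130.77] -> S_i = -1.38*(-3.12)^i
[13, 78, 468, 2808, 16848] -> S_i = 13*6^i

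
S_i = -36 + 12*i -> [-36, -24, -12, 0, 12]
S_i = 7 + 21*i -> [7, 28, 49, 70, 91]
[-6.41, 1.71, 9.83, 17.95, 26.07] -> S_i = -6.41 + 8.12*i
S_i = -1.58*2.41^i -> [-1.58, -3.81, -9.18, -22.12, -53.3]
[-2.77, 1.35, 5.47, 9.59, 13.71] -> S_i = -2.77 + 4.12*i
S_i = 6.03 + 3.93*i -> [6.03, 9.96, 13.89, 17.82, 21.75]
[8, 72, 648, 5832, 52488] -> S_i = 8*9^i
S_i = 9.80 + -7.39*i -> [9.8, 2.41, -4.98, -12.37, -19.76]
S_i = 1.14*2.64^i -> [1.14, 3.01, 7.95, 20.98, 55.38]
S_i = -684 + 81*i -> [-684, -603, -522, -441, -360]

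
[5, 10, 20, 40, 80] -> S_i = 5*2^i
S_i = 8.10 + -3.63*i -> [8.1, 4.47, 0.84, -2.79, -6.42]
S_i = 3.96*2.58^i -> [3.96, 10.22, 26.36, 68.01, 175.46]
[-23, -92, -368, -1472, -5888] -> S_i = -23*4^i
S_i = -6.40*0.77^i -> [-6.4, -4.93, -3.79, -2.92, -2.25]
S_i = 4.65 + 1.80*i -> [4.65, 6.45, 8.25, 10.05, 11.85]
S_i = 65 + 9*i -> [65, 74, 83, 92, 101]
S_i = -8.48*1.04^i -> [-8.48, -8.82, -9.17, -9.54, -9.92]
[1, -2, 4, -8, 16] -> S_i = 1*-2^i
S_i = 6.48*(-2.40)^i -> [6.48, -15.55, 37.32, -89.58, 214.99]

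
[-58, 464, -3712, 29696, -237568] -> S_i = -58*-8^i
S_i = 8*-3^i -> [8, -24, 72, -216, 648]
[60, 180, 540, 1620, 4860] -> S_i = 60*3^i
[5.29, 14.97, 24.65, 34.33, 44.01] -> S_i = 5.29 + 9.68*i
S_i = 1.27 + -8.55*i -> [1.27, -7.28, -15.83, -24.38, -32.93]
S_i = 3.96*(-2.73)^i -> [3.96, -10.81, 29.51, -80.57, 219.96]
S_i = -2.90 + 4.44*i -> [-2.9, 1.54, 5.98, 10.42, 14.86]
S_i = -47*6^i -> [-47, -282, -1692, -10152, -60912]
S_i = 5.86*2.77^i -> [5.86, 16.23, 44.96, 124.55, 345.0]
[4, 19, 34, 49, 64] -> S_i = 4 + 15*i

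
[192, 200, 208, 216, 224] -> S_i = 192 + 8*i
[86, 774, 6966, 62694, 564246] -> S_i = 86*9^i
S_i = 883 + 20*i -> [883, 903, 923, 943, 963]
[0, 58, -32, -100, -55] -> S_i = Random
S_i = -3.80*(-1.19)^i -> [-3.8, 4.52, -5.38, 6.4, -7.62]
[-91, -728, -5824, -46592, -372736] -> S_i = -91*8^i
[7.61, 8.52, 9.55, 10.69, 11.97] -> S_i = 7.61*1.12^i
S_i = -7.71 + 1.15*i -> [-7.71, -6.56, -5.41, -4.26, -3.11]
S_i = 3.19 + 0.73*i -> [3.19, 3.92, 4.65, 5.38, 6.11]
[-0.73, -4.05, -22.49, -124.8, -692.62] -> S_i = -0.73*5.55^i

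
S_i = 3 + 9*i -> [3, 12, 21, 30, 39]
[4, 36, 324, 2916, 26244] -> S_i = 4*9^i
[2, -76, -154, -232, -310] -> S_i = 2 + -78*i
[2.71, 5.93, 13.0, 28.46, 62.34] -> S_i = 2.71*2.19^i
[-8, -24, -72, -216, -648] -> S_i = -8*3^i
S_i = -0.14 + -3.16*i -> [-0.14, -3.3, -6.46, -9.62, -12.78]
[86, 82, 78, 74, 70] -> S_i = 86 + -4*i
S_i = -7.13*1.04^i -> [-7.13, -7.42, -7.71, -8.02, -8.34]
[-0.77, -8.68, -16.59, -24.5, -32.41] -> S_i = -0.77 + -7.91*i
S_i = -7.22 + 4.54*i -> [-7.22, -2.68, 1.86, 6.4, 10.94]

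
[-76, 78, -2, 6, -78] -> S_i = Random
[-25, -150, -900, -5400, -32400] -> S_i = -25*6^i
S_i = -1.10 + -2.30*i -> [-1.1, -3.4, -5.7, -8.0, -10.3]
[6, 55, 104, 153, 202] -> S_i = 6 + 49*i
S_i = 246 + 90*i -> [246, 336, 426, 516, 606]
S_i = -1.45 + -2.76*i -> [-1.45, -4.21, -6.97, -9.73, -12.49]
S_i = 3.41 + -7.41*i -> [3.41, -4.0, -11.41, -18.82, -26.23]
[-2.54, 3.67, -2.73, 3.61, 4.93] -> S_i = Random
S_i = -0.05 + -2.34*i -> [-0.05, -2.39, -4.73, -7.07, -9.41]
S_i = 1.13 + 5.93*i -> [1.13, 7.06, 12.99, 18.92, 24.85]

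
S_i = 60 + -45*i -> [60, 15, -30, -75, -120]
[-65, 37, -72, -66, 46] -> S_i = Random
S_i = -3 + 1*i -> [-3, -2, -1, 0, 1]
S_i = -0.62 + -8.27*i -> [-0.62, -8.89, -17.16, -25.43, -33.7]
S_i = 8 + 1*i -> [8, 9, 10, 11, 12]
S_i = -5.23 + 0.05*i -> [-5.23, -5.18, -5.13, -5.08, -5.03]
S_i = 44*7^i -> [44, 308, 2156, 15092, 105644]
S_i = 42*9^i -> [42, 378, 3402, 30618, 275562]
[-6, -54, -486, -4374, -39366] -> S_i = -6*9^i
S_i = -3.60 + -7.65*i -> [-3.6, -11.25, -18.9, -26.55, -34.2]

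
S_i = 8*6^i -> [8, 48, 288, 1728, 10368]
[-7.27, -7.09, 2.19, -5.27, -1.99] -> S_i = Random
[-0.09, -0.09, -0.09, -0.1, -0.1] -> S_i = -0.09*1.02^i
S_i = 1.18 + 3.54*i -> [1.18, 4.72, 8.26, 11.8, 15.34]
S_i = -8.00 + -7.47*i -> [-8.0, -15.47, -22.94, -30.41, -37.88]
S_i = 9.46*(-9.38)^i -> [9.46, -88.73, 832.33, -7807.28, 73232.27]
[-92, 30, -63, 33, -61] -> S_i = Random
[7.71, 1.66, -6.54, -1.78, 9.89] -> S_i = Random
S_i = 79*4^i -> [79, 316, 1264, 5056, 20224]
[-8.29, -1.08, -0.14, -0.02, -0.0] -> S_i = -8.29*0.13^i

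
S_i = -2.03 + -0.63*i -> [-2.03, -2.66, -3.29, -3.92, -4.55]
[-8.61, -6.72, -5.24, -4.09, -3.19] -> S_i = -8.61*0.78^i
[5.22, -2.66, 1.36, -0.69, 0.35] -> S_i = 5.22*(-0.51)^i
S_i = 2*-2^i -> [2, -4, 8, -16, 32]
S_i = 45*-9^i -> [45, -405, 3645, -32805, 295245]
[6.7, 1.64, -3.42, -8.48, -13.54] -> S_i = 6.70 + -5.06*i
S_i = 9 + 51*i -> [9, 60, 111, 162, 213]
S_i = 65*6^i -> [65, 390, 2340, 14040, 84240]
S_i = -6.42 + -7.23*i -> [-6.42, -13.65, -20.88, -28.11, -35.34]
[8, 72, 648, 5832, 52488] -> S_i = 8*9^i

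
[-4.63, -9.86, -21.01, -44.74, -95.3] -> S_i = -4.63*2.13^i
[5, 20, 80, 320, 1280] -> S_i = 5*4^i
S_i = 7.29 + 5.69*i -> [7.29, 12.98, 18.67, 24.36, 30.05]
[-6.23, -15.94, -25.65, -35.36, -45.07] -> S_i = -6.23 + -9.71*i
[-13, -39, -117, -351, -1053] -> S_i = -13*3^i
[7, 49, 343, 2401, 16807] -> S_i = 7*7^i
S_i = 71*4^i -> [71, 284, 1136, 4544, 18176]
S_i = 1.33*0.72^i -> [1.33, 0.96, 0.69, 0.5, 0.36]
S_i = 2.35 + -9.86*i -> [2.35, -7.51, -17.37, -27.23, -37.09]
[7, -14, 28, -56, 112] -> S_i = 7*-2^i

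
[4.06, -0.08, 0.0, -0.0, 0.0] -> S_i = 4.06*(-0.02)^i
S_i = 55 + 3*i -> [55, 58, 61, 64, 67]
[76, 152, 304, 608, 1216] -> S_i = 76*2^i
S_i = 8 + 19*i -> [8, 27, 46, 65, 84]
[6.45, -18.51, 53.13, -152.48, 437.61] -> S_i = 6.45*(-2.87)^i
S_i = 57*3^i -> [57, 171, 513, 1539, 4617]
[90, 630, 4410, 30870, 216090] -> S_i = 90*7^i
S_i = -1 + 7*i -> [-1, 6, 13, 20, 27]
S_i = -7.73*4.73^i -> [-7.73, -36.56, -172.94, -818.02, -3869.23]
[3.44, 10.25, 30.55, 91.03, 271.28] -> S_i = 3.44*2.98^i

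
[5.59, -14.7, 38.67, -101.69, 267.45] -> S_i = 5.59*(-2.63)^i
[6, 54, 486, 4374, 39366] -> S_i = 6*9^i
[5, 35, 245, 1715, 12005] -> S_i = 5*7^i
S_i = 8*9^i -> [8, 72, 648, 5832, 52488]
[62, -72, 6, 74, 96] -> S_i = Random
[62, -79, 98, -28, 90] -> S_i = Random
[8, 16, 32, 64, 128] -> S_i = 8*2^i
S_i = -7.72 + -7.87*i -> [-7.72, -15.59, -23.46, -31.33, -39.2]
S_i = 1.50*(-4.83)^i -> [1.5, -7.24, 34.99, -169.02, 816.36]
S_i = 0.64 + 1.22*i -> [0.64, 1.86, 3.08, 4.3, 5.52]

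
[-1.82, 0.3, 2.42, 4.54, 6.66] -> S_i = -1.82 + 2.12*i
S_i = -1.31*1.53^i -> [-1.31, -2.0, -3.07, -4.69, -7.18]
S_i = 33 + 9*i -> [33, 42, 51, 60, 69]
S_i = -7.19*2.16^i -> [-7.19, -15.53, -33.55, -72.46, -156.51]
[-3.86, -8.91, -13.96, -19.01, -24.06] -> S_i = -3.86 + -5.05*i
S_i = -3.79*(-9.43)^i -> [-3.79, 35.74, -337.03, 3178.15, -29969.95]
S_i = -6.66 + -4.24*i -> [-6.66, -10.9, -15.14, -19.38, -23.62]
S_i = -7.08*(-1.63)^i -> [-7.08, 11.54, -18.81, 30.66, -49.98]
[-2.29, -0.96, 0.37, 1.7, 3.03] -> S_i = -2.29 + 1.33*i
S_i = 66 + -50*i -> [66, 16, -34, -84, -134]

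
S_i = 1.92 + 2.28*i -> [1.92, 4.2, 6.48, 8.76, 11.04]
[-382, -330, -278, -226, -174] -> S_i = -382 + 52*i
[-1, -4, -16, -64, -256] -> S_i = -1*4^i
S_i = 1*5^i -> [1, 5, 25, 125, 625]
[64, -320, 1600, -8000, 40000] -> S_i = 64*-5^i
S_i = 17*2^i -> [17, 34, 68, 136, 272]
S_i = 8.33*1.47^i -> [8.33, 12.25, 18.0, 26.46, 38.9]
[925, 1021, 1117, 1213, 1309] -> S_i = 925 + 96*i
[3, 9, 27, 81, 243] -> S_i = 3*3^i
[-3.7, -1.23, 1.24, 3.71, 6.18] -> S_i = -3.70 + 2.47*i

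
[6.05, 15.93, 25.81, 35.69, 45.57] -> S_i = 6.05 + 9.88*i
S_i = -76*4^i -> [-76, -304, -1216, -4864, -19456]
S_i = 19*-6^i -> [19, -114, 684, -4104, 24624]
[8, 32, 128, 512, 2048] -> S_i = 8*4^i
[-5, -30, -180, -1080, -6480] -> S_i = -5*6^i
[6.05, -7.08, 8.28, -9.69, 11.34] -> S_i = 6.05*(-1.17)^i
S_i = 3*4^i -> [3, 12, 48, 192, 768]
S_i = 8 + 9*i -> [8, 17, 26, 35, 44]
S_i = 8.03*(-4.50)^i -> [8.03, -36.14, 162.61, -731.73, 3292.8]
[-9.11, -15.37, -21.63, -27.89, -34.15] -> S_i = -9.11 + -6.26*i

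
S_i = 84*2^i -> [84, 168, 336, 672, 1344]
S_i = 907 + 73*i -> [907, 980, 1053, 1126, 1199]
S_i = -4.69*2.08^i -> [-4.69, -9.76, -20.29, -42.2, -87.79]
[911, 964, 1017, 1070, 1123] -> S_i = 911 + 53*i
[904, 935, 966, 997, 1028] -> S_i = 904 + 31*i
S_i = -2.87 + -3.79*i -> [-2.87, -6.66, -10.45, -14.24, -18.03]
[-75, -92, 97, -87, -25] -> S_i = Random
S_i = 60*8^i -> [60, 480, 3840, 30720, 245760]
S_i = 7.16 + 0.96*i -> [7.16, 8.12, 9.08, 10.04, 11.0]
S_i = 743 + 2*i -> [743, 745, 747, 749, 751]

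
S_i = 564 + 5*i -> [564, 569, 574, 579, 584]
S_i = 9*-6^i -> [9, -54, 324, -1944, 11664]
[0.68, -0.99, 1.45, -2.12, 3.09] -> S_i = 0.68*(-1.46)^i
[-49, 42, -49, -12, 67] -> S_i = Random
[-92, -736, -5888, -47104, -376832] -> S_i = -92*8^i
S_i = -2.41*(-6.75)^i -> [-2.41, 16.27, -109.81, 741.19, -5003.02]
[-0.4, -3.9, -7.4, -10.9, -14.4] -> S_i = -0.40 + -3.50*i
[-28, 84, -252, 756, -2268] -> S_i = -28*-3^i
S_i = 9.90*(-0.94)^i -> [9.9, -9.31, 8.75, -8.22, 7.73]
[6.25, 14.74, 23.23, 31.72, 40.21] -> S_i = 6.25 + 8.49*i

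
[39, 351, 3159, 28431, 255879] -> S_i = 39*9^i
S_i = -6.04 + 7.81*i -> [-6.04, 1.77, 9.58, 17.39, 25.2]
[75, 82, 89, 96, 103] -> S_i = 75 + 7*i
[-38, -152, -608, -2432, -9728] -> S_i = -38*4^i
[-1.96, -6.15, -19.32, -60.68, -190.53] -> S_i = -1.96*3.14^i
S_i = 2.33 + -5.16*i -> [2.33, -2.83, -7.99, -13.15, -18.31]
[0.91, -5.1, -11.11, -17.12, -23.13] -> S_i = 0.91 + -6.01*i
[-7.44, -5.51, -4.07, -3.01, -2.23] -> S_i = -7.44*0.74^i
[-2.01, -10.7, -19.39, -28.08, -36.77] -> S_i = -2.01 + -8.69*i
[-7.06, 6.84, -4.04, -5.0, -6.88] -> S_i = Random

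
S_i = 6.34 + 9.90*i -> [6.34, 16.24, 26.14, 36.04, 45.94]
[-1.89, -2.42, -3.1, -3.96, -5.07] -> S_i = -1.89*1.28^i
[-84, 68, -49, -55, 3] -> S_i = Random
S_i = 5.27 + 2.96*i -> [5.27, 8.23, 11.19, 14.15, 17.11]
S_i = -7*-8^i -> [-7, 56, -448, 3584, -28672]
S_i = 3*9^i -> [3, 27, 243, 2187, 19683]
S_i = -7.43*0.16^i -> [-7.43, -1.19, -0.19, -0.03, -0.0]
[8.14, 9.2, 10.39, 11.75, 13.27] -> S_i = 8.14*1.13^i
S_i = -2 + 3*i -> [-2, 1, 4, 7, 10]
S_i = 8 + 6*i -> [8, 14, 20, 26, 32]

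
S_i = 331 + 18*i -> [331, 349, 367, 385, 403]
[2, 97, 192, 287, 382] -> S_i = 2 + 95*i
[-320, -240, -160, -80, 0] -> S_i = -320 + 80*i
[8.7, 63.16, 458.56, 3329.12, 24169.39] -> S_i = 8.70*7.26^i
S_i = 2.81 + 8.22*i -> [2.81, 11.03, 19.25, 27.47, 35.69]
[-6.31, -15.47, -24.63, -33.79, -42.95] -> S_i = -6.31 + -9.16*i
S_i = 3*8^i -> [3, 24, 192, 1536, 12288]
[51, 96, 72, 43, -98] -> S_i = Random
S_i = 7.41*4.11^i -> [7.41, 30.46, 125.17, 514.45, 2114.39]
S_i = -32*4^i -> [-32, -128, -512, -2048, -8192]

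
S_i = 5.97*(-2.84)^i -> [5.97, -16.95, 48.15, -136.75, 388.37]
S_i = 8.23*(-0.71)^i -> [8.23, -5.84, 4.15, -2.95, 2.09]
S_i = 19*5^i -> [19, 95, 475, 2375, 11875]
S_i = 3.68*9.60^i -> [3.68, 35.33, 339.15, 3255.83, 31255.95]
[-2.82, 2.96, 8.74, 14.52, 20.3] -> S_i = -2.82 + 5.78*i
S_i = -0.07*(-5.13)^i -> [-0.07, 0.36, -1.84, 9.45, -48.48]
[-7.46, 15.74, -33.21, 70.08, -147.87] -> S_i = -7.46*(-2.11)^i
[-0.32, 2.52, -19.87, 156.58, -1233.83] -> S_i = -0.32*(-7.88)^i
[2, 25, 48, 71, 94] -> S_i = 2 + 23*i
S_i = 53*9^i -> [53, 477, 4293, 38637, 347733]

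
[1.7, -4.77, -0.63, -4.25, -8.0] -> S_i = Random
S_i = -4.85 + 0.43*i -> [-4.85, -4.42, -3.99, -3.56, -3.13]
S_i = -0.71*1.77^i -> [-0.71, -1.26, -2.22, -3.94, -6.97]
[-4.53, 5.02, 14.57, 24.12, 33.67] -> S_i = -4.53 + 9.55*i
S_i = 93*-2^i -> [93, -186, 372, -744, 1488]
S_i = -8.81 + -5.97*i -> [-8.81, -14.78, -20.75, -26.72, -32.69]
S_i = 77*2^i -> [77, 154, 308, 616, 1232]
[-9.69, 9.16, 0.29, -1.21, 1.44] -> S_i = Random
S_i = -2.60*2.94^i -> [-2.6, -7.64, -22.47, -66.07, -194.25]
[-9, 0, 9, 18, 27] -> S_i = -9 + 9*i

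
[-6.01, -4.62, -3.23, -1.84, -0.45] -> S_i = -6.01 + 1.39*i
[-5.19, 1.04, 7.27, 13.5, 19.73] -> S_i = -5.19 + 6.23*i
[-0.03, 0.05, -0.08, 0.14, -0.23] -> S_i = -0.03*(-1.67)^i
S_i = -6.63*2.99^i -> [-6.63, -19.82, -59.27, -177.23, -529.91]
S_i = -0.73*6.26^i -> [-0.73, -4.57, -28.61, -179.08, -1121.04]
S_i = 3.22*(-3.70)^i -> [3.22, -11.91, 44.08, -163.1, 603.48]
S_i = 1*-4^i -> [1, -4, 16, -64, 256]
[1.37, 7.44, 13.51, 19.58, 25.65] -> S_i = 1.37 + 6.07*i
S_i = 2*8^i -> [2, 16, 128, 1024, 8192]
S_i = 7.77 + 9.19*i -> [7.77, 16.96, 26.15, 35.34, 44.53]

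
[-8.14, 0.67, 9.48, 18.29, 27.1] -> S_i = -8.14 + 8.81*i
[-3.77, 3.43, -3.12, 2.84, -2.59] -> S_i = -3.77*(-0.91)^i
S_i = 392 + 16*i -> [392, 408, 424, 440, 456]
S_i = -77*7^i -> [-77, -539, -3773, -26411, -184877]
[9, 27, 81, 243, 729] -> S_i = 9*3^i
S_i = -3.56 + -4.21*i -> [-3.56, -7.77, -11.98, -16.19, -20.4]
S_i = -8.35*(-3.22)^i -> [-8.35, 26.89, -86.58, 278.78, -897.66]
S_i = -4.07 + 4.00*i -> [-4.07, -0.07, 3.93, 7.93, 11.93]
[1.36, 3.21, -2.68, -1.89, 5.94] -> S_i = Random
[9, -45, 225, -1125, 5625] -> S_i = 9*-5^i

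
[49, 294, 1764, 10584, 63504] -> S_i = 49*6^i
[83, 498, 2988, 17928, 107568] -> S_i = 83*6^i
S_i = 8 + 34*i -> [8, 42, 76, 110, 144]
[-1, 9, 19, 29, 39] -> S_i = -1 + 10*i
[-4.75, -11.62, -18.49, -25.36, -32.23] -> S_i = -4.75 + -6.87*i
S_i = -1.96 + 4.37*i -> [-1.96, 2.41, 6.78, 11.15, 15.52]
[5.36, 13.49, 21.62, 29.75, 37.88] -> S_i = 5.36 + 8.13*i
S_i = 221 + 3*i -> [221, 224, 227, 230, 233]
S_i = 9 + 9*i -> [9, 18, 27, 36, 45]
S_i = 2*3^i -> [2, 6, 18, 54, 162]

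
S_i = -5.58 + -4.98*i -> [-5.58, -10.56, -15.54, -20.52, -25.5]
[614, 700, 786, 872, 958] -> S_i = 614 + 86*i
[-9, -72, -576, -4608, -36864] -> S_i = -9*8^i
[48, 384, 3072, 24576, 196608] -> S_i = 48*8^i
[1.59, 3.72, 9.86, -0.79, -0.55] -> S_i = Random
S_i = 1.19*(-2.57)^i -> [1.19, -3.06, 7.86, -20.2, 51.91]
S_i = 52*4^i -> [52, 208, 832, 3328, 13312]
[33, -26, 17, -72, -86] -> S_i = Random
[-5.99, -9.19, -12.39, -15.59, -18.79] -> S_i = -5.99 + -3.20*i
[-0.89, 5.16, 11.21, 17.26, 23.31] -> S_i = -0.89 + 6.05*i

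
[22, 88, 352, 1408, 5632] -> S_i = 22*4^i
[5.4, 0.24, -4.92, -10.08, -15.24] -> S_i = 5.40 + -5.16*i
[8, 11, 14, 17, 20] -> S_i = 8 + 3*i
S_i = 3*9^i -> [3, 27, 243, 2187, 19683]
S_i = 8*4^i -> [8, 32, 128, 512, 2048]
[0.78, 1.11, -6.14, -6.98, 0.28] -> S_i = Random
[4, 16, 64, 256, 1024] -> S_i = 4*4^i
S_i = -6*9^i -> [-6, -54, -486, -4374, -39366]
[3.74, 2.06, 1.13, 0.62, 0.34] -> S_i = 3.74*0.55^i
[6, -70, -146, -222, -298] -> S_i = 6 + -76*i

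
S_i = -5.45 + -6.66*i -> [-5.45, -12.11, -18.77, -25.43, -32.09]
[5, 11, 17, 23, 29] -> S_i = 5 + 6*i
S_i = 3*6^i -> [3, 18, 108, 648, 3888]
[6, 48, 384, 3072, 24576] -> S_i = 6*8^i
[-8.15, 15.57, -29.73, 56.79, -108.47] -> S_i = -8.15*(-1.91)^i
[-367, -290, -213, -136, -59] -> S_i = -367 + 77*i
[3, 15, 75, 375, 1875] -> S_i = 3*5^i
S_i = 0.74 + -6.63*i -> [0.74, -5.89, -12.52, -19.15, -25.78]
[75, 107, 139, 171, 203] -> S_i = 75 + 32*i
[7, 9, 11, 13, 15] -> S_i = 7 + 2*i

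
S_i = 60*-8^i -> [60, -480, 3840, -30720, 245760]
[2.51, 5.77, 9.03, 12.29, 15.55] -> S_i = 2.51 + 3.26*i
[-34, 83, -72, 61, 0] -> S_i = Random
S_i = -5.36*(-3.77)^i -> [-5.36, 20.21, -76.18, 287.2, -1082.75]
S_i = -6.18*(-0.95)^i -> [-6.18, 5.87, -5.58, 5.3, -5.03]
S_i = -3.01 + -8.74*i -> [-3.01, -11.75, -20.49, -29.23, -37.97]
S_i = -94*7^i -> [-94, -658, -4606, -32242, -225694]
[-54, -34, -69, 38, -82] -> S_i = Random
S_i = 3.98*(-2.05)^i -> [3.98, -8.16, 16.73, -34.29, 70.29]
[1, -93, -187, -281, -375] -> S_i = 1 + -94*i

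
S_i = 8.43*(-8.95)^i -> [8.43, -75.45, 675.26, -6043.61, 54090.34]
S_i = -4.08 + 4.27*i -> [-4.08, 0.19, 4.46, 8.73, 13.0]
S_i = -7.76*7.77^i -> [-7.76, -60.3, -468.49, -3640.2, -28284.32]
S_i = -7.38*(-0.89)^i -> [-7.38, 6.57, -5.85, 5.2, -4.63]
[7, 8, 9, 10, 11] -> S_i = 7 + 1*i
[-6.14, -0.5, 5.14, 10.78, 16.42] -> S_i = -6.14 + 5.64*i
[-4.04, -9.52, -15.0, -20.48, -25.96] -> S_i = -4.04 + -5.48*i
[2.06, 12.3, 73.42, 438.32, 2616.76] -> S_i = 2.06*5.97^i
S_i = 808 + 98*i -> [808, 906, 1004, 1102, 1200]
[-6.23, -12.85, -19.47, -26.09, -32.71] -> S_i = -6.23 + -6.62*i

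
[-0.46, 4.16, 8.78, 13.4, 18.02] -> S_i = -0.46 + 4.62*i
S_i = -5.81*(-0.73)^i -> [-5.81, 4.24, -3.1, 2.26, -1.65]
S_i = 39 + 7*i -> [39, 46, 53, 60, 67]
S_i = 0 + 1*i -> [0, 1, 2, 3, 4]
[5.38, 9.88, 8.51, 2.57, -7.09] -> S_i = Random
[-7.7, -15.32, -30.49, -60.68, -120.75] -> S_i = -7.70*1.99^i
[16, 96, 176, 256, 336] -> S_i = 16 + 80*i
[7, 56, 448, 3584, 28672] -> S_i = 7*8^i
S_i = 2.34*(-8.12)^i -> [2.34, -19.0, 154.29, -1252.81, 10172.79]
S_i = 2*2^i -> [2, 4, 8, 16, 32]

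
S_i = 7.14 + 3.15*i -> [7.14, 10.29, 13.44, 16.59, 19.74]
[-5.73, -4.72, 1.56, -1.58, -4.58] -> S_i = Random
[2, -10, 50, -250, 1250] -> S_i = 2*-5^i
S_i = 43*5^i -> [43, 215, 1075, 5375, 26875]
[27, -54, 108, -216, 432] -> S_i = 27*-2^i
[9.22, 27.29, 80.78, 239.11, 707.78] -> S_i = 9.22*2.96^i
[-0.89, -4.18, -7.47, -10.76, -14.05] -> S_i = -0.89 + -3.29*i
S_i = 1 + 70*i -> [1, 71, 141, 211, 281]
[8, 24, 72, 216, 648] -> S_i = 8*3^i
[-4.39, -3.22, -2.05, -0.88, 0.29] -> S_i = -4.39 + 1.17*i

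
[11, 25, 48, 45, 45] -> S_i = Random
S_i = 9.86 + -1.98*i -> [9.86, 7.88, 5.9, 3.92, 1.94]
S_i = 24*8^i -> [24, 192, 1536, 12288, 98304]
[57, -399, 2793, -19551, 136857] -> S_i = 57*-7^i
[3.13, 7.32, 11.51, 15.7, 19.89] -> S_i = 3.13 + 4.19*i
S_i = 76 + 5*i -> [76, 81, 86, 91, 96]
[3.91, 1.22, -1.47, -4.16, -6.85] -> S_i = 3.91 + -2.69*i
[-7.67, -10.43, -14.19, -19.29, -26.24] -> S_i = -7.67*1.36^i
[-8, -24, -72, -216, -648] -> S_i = -8*3^i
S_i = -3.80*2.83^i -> [-3.8, -10.75, -30.43, -86.13, -243.74]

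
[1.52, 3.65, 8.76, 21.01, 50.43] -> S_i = 1.52*2.40^i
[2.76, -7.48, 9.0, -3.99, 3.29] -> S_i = Random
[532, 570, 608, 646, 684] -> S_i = 532 + 38*i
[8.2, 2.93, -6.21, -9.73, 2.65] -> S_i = Random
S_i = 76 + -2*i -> [76, 74, 72, 70, 68]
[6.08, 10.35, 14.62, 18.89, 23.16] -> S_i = 6.08 + 4.27*i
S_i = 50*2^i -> [50, 100, 200, 400, 800]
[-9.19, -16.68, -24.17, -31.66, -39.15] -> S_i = -9.19 + -7.49*i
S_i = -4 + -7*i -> [-4, -11, -18, -25, -32]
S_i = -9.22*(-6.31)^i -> [-9.22, 58.18, -367.1, 2316.43, -14616.67]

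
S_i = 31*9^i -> [31, 279, 2511, 22599, 203391]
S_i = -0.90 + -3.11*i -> [-0.9, -4.01, -7.12, -10.23, -13.34]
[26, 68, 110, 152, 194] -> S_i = 26 + 42*i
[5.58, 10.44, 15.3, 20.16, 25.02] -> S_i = 5.58 + 4.86*i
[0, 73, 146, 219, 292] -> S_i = 0 + 73*i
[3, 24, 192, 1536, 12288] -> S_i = 3*8^i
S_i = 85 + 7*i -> [85, 92, 99, 106, 113]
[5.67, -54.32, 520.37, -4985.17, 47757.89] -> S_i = 5.67*(-9.58)^i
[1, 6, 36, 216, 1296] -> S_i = 1*6^i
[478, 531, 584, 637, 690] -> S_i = 478 + 53*i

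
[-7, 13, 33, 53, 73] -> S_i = -7 + 20*i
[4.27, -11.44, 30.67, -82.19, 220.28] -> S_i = 4.27*(-2.68)^i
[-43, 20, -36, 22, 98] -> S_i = Random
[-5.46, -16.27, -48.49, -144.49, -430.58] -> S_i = -5.46*2.98^i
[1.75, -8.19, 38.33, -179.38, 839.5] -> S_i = 1.75*(-4.68)^i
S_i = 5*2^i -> [5, 10, 20, 40, 80]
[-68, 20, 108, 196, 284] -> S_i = -68 + 88*i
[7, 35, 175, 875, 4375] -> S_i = 7*5^i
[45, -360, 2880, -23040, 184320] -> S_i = 45*-8^i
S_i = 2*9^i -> [2, 18, 162, 1458, 13122]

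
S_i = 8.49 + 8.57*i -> [8.49, 17.06, 25.63, 34.2, 42.77]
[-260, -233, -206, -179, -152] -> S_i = -260 + 27*i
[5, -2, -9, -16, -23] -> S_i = 5 + -7*i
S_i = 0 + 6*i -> [0, 6, 12, 18, 24]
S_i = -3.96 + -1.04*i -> [-3.96, -5.0, -6.04, -7.08, -8.12]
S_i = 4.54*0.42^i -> [4.54, 1.91, 0.8, 0.34, 0.14]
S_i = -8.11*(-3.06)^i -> [-8.11, 24.82, -75.94, 232.37, -711.06]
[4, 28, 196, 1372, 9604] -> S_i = 4*7^i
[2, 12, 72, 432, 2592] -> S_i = 2*6^i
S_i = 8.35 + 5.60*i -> [8.35, 13.95, 19.55, 25.15, 30.75]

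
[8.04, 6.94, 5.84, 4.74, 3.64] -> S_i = 8.04 + -1.10*i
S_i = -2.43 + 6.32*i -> [-2.43, 3.89, 10.21, 16.53, 22.85]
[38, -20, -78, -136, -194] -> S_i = 38 + -58*i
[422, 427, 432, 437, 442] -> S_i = 422 + 5*i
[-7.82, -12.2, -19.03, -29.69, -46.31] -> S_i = -7.82*1.56^i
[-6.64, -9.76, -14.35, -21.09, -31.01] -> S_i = -6.64*1.47^i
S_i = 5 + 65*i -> [5, 70, 135, 200, 265]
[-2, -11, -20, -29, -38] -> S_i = -2 + -9*i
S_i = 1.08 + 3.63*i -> [1.08, 4.71, 8.34, 11.97, 15.6]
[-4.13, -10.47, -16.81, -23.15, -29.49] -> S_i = -4.13 + -6.34*i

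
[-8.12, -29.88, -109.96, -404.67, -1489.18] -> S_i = -8.12*3.68^i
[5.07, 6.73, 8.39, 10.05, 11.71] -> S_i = 5.07 + 1.66*i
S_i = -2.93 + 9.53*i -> [-2.93, 6.6, 16.13, 25.66, 35.19]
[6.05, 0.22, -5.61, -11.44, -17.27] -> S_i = 6.05 + -5.83*i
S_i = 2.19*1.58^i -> [2.19, 3.46, 5.47, 8.64, 13.65]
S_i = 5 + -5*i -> [5, 0, -5, -10, -15]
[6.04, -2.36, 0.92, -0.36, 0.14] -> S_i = 6.04*(-0.39)^i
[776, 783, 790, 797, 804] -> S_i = 776 + 7*i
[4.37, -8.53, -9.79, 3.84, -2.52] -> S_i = Random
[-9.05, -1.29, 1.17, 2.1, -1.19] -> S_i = Random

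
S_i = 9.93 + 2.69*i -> [9.93, 12.62, 15.31, 18.0, 20.69]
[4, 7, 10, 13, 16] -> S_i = 4 + 3*i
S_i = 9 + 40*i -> [9, 49, 89, 129, 169]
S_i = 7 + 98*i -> [7, 105, 203, 301, 399]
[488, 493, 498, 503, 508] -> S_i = 488 + 5*i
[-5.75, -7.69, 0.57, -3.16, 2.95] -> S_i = Random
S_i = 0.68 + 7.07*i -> [0.68, 7.75, 14.82, 21.89, 28.96]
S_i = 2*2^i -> [2, 4, 8, 16, 32]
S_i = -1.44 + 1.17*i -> [-1.44, -0.27, 0.9, 2.07, 3.24]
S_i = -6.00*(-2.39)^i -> [-6.0, 14.34, -34.27, 81.91, -195.77]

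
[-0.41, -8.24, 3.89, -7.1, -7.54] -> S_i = Random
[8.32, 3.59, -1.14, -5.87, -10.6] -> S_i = 8.32 + -4.73*i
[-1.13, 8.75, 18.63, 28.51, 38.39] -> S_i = -1.13 + 9.88*i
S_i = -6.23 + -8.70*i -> [-6.23, -14.93, -23.63, -32.33, -41.03]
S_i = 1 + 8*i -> [1, 9, 17, 25, 33]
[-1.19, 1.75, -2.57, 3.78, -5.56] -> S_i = -1.19*(-1.47)^i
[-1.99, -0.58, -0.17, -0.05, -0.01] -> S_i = -1.99*0.29^i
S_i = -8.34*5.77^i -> [-8.34, -48.12, -277.66, -1602.11, -9244.2]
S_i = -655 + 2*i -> [-655, -653, -651, -649, -647]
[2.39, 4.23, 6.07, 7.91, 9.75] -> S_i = 2.39 + 1.84*i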